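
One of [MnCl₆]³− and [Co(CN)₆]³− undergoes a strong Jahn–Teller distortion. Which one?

[MnCl₆]³−: Ligand charges: each chloride is −1. With an overall charge of −3 the manganese centre must be in the +3 oxidation state. Mn sits in group 7, so the d-electron count is 7 − 3 = 4. Chloride is a weak-field ligand for a first-row metal, so the complex is high-spin. The t₂g³e_g¹ (high-spin) configuration has an unevenly filled e_g set; the Jahn–Teller theorem predicts a tetragonal distortion (typically axial elongation) to lift the degeneracy.
[Co(CN)₆]³−: Ligand charges: each cyanide is −1. With an overall charge of −3 the cobalt centre must be in the +3 oxidation state. Cobalt is a group-9 element; Co(III) is therefore d⁶. Co(III) has an exceptionally large octahedral splitting and is low-spin with essentially every ligand except fluoride. The d⁶ configuration leaves the e_g set evenly filled (or empty) — no strong Jahn–Teller driving force.

[MnCl₆]³−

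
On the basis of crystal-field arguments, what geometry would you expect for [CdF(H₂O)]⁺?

Summing ligand charges against the +1 overall charge gives an oxidation state of +2 for cadmium.
Cadmium is a group-12 element; Cd(II) is therefore d¹⁰.
Coordination number: 2.
A d¹⁰ ion with only two ligands adopts a linear arrangement (sp hybridisation; no CFSE preference).

linear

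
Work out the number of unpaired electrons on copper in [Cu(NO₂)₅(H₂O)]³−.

1

Summing ligand charges against the −3 overall charge gives an oxidation state of +2 for copper.
Copper is a group-11 element; Cu(II) is therefore d⁹.
In an octahedral field the d⁹ configuration is t₂g⁶e_g³ (only one arrangement possible), giving 1 unpaired electron.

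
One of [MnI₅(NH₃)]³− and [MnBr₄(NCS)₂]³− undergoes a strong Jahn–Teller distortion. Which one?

[MnBr₄(NCS)₂]³−

[MnI₅(NH₃)]³−: Ligand charges: each iodide is −1; ammonia is neutral. With an overall charge of −3 the manganese centre must be in the +2 oxidation state. Group 7 minus oxidation state 2 gives a d⁵ configuration. Iodide is a weak-field ligand for a first-row metal, so the complex is high-spin. The d⁵ configuration leaves the e_g set evenly filled (or empty) — no strong Jahn–Teller driving force.
[MnBr₄(NCS)₂]³−: Ligand charges: each bromide is −1; each isothiocyanate is −1. With an overall charge of −3 the manganese centre must be in the +3 oxidation state. Manganese is a group-7 element; Mn(III) is therefore d⁴. Bromide and isothiocyanate are weak-field ligands for a first-row metal, so the complex is high-spin. The t₂g³e_g¹ (high-spin) configuration has an unevenly filled e_g set; the Jahn–Teller theorem predicts a tetragonal distortion (typically axial elongation) to lift the degeneracy.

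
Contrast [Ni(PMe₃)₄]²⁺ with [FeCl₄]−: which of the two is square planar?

[Ni(PMe₃)₄]²⁺

For [Ni(PMe₃)₄]²⁺: Trimethylphosphine is neutral; balancing the +2 overall charge requires Ni(II). Ni sits in group 10, so the d-electron count is 10 − 2 = 8. Trimethylphosphine is a strong-field ligand (high in the spectrochemical series). A 3d d⁸ ion with strong-field ligands gains enough CFSE to favour square planar over tetrahedral. → square planar.
For [FeCl₄]−: Summing ligand charges against the −1 overall charge gives an oxidation state of +3 for iron. Group 8 minus oxidation state 3 gives a d⁵ configuration. A high-spin d⁵ ion has zero CFSE in either geometry, so four ligands adopt the sterically favoured tetrahedral geometry. → tetrahedral.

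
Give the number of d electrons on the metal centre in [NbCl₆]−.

d⁰

Ligand charges: each chloride is −1. With an overall charge of −1 the niobium centre must be in the +5 oxidation state.
Group 5 minus oxidation state 5 gives a d⁰ configuration.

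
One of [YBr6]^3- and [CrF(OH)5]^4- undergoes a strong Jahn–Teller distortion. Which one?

[CrF(OH)5]^4-

[YBr6]^3-: Ligand charges: each bromide is −1. With an overall charge of −3 the yttrium centre must be in the +3 oxidation state. Yttrium is a group-3 element; Y(III) is therefore d⁰. The d⁰ configuration leaves the e_g set evenly filled (or empty) — no strong Jahn–Teller driving force.
[CrF(OH)5]^4-: Each fluoride is −1; each hydroxide is −1; balancing the −4 overall charge requires Cr(II). Group 6 minus oxidation state 2 gives a d⁴ configuration. Fluoride and hydroxide are weak-field ligands for a first-row metal, so the complex is high-spin. The t₂g³e_g¹ (high-spin) configuration has an unevenly filled e_g set; the Jahn–Teller theorem predicts a tetragonal distortion (typically axial elongation) to lift the degeneracy.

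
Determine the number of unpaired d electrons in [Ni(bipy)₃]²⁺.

2 unpaired electrons

Ligand charges: 2,2′-bipyridine is neutral. With an overall charge of +2 the nickel centre must be in the +2 oxidation state.
Ni sits in group 10, so the d-electron count is 10 − 2 = 8.
Counting donor atoms: 3×2,2′-bipyridine (bidentate) → 6 donors. Coordination number = 6.
In an octahedral field the d⁸ configuration is t₂g⁶e_g² (only one arrangement possible), giving 2 unpaired electrons.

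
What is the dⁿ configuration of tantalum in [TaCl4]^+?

Ligand charges: each chloride is −1. With an overall charge of +1 the tantalum centre must be in the +5 oxidation state.
Tantalum is a group-5 element; Ta(V) is therefore d⁰.

d⁰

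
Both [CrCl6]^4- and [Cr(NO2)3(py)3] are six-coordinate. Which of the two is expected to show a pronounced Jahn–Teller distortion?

[CrCl6]^4-: Summing ligand charges against the −4 overall charge gives an oxidation state of +2 for chromium. Chromium is a group-6 element; Cr(II) is therefore d⁴. Chloride is a weak-field ligand for a first-row metal, so the complex is high-spin. The t₂g³e_g¹ (high-spin) configuration has an unevenly filled e_g set; the Jahn–Teller theorem predicts a tetragonal distortion (typically axial elongation) to lift the degeneracy.
[Cr(NO2)3(py)3]: Ligand charges: each nitro (N-bound nitrite) is −1; pyridine is neutral. With an overall charge of 0 the chromium centre must be in the +3 oxidation state. Chromium is a group-6 element; Cr(III) is therefore d³. The d³ configuration leaves the e_g set evenly filled (or empty) — no strong Jahn–Teller driving force.

[CrCl6]^4-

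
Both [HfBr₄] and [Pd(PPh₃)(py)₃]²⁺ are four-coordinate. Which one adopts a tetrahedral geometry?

For [HfBr₄]: Each bromide is −1; balancing the 0 overall charge requires Hf(IV). Hafnium is a group-4 element; Hf(IV) is therefore d⁰. A d⁰ ion has no crystal-field stabilisation preference between square planar and tetrahedral, so four ligands adopt the sterically favoured tetrahedral geometry. → tetrahedral.
For [Pd(PPh₃)(py)₃]²⁺: Summing ligand charges against the +2 overall charge gives an oxidation state of +2 for palladium. Pd sits in group 10, so the d-electron count is 10 − 2 = 8. A 4d d⁸ ion has a large crystal-field splitting; square planar leaves the high-energy d_{x²−y²} orbital empty and maximises CFSE. → square planar.

[HfBr₄]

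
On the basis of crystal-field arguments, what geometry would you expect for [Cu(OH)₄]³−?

Each hydroxide is −1; balancing the −3 overall charge requires Cu(I).
Copper is a group-11 element; Cu(I) is therefore d¹⁰.
With 4 monodentate ligands the coordination number is 4.
A d¹⁰ ion has no crystal-field stabilisation preference between square planar and tetrahedral, so four ligands adopt the sterically favoured tetrahedral geometry.

tetrahedral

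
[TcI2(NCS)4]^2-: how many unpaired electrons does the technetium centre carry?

Each iodide is −1; each isothiocyanate is −1; balancing the −2 overall charge requires Tc(IV).
Group 7 minus oxidation state 4 gives a d³ configuration.
In an octahedral field the d³ configuration is t₂g³e_g⁰ (only one arrangement possible), giving 3 unpaired electrons.

3 unpaired electrons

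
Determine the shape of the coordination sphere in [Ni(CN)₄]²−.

square planar

Summing ligand charges against the −2 overall charge gives an oxidation state of +2 for nickel.
Group 10 minus oxidation state 2 gives a d⁸ configuration.
Coordination number: 4.
Cyanide is a strong-field ligand (high in the spectrochemical series).
A 3d d⁸ ion with strong-field ligands gains enough CFSE to favour square planar over tetrahedral.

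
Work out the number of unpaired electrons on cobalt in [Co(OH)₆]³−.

0

Ligand charges: each hydroxide is −1. With an overall charge of −3 the cobalt centre must be in the +3 oxidation state.
Co sits in group 9, so the d-electron count is 9 − 3 = 6.
The spin state decides the count: Co(III) has an exceptionally large octahedral splitting and is low-spin with essentially every ligand except fluoride.
An octahedral low-spin d⁶ ion is t₂g⁶e_g⁰, giving 0 unpaired electrons.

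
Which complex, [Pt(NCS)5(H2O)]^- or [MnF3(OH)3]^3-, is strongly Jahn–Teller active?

[MnF3(OH)3]^3-

[Pt(NCS)5(H2O)]^-: Ligand charges: each isothiocyanate is −1; water is neutral. With an overall charge of −1 the platinum centre must be in the +4 oxidation state. Pt sits in group 10, so the d-electron count is 10 − 4 = 6. A 5d ion has a large Δₒ and is invariably low-spin. The d⁶ configuration leaves the e_g set evenly filled (or empty) — no strong Jahn–Teller driving force.
[MnF3(OH)3]^3-: Each fluoride is −1; each hydroxide is −1; balancing the −3 overall charge requires Mn(III). Group 7 minus oxidation state 3 gives a d⁴ configuration. Fluoride and hydroxide are weak-field ligands for a first-row metal, so the complex is high-spin. The t₂g³e_g¹ (high-spin) configuration has an unevenly filled e_g set; the Jahn–Teller theorem predicts a tetragonal distortion (typically axial elongation) to lift the degeneracy.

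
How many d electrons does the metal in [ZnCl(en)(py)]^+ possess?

Ligand charges: each chloride is −1; ethylenediamine is neutral; pyridine is neutral. With an overall charge of +1 the zinc centre must be in the +2 oxidation state.
Group 12 minus oxidation state 2 gives a d¹⁰ configuration.

d10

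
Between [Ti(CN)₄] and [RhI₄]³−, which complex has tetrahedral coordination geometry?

For [Ti(CN)₄]: Ligand charges: each cyanide is −1. With an overall charge of 0 the titanium centre must be in the +4 oxidation state. Titanium is a group-4 element; Ti(IV) is therefore d⁰. A d⁰ ion has no crystal-field stabilisation preference between square planar and tetrahedral, so four ligands adopt the sterically favoured tetrahedral geometry. → tetrahedral.
For [RhI₄]³−: Summing ligand charges against the −3 overall charge gives an oxidation state of +1 for rhodium. Group 9 minus oxidation state 1 gives a d⁸ configuration. A 4d d⁸ ion has a large crystal-field splitting; square planar leaves the high-energy d_{x²−y²} orbital empty and maximises CFSE. → square planar.

[Ti(CN)₄]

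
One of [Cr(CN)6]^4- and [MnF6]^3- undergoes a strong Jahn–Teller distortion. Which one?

[MnF6]^3-

[Cr(CN)6]^4-: Summing ligand charges against the −4 overall charge gives an oxidation state of +2 for chromium. Chromium is a group-6 element; Cr(II) is therefore d⁴. Cyanide is a strong-field ligand (high in the spectrochemical series) for a first-row metal, so the complex is low-spin. The d⁴ configuration leaves the e_g set evenly filled (or empty) — no strong Jahn–Teller driving force.
[MnF6]^3-: Summing ligand charges against the −3 overall charge gives an oxidation state of +3 for manganese. Group 7 minus oxidation state 3 gives a d⁴ configuration. Fluoride is a weak-field ligand for a first-row metal, so the complex is high-spin. The t₂g³e_g¹ (high-spin) configuration has an unevenly filled e_g set; the Jahn–Teller theorem predicts a tetragonal distortion (typically axial elongation) to lift the degeneracy.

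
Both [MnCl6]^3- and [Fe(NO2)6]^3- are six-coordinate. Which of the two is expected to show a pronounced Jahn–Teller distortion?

[MnCl6]^3-: Each chloride is −1; balancing the −3 overall charge requires Mn(III). Manganese is a group-7 element; Mn(III) is therefore d⁴. Chloride is a weak-field ligand for a first-row metal, so the complex is high-spin. The t₂g³e_g¹ (high-spin) configuration has an unevenly filled e_g set; the Jahn–Teller theorem predicts a tetragonal distortion (typically axial elongation) to lift the degeneracy.
[Fe(NO2)6]^3-: Each nitro (N-bound nitrite) is −1; balancing the −3 overall charge requires Fe(III). Group 8 minus oxidation state 3 gives a d⁵ configuration. Nitro (N-bound nitrite) is a strong-field ligand (high in the spectrochemical series) for a first-row metal, so the complex is low-spin. The d⁵ configuration leaves the e_g set evenly filled (or empty) — no strong Jahn–Teller driving force.

[MnCl6]^3-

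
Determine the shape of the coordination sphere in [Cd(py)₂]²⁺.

Summing ligand charges against the +2 overall charge gives an oxidation state of +2 for cadmium.
Group 12 minus oxidation state 2 gives a d¹⁰ configuration.
Coordination number: 2.
A d¹⁰ ion with only two ligands adopts a linear arrangement (sp hybridisation; no CFSE preference).

linear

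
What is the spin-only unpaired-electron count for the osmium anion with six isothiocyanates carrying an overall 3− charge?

Summing ligand charges against the −3 overall charge gives an oxidation state of +3 for osmium.
Os sits in group 8, so the d-electron count is 8 − 3 = 5.
The spin state decides the count: a 5d ion has a large Δₒ and is invariably low-spin.
An octahedral low-spin d⁵ ion is t₂g⁵e_g⁰, giving 1 unpaired electron.

1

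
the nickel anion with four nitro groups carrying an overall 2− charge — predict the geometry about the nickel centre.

Ligand charges: each nitro (N-bound nitrite) is −1. With an overall charge of −2 the nickel centre must be in the +2 oxidation state.
Nickel is a group-10 element; Ni(II) is therefore d⁸.
Coordination number: 4.
Nitro (N-bound nitrite) is a strong-field ligand (high in the spectrochemical series).
A 3d d⁸ ion with strong-field ligands gains enough CFSE to favour square planar over tetrahedral.

square planar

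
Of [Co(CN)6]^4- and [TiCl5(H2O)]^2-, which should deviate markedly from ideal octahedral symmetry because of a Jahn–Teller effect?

[Co(CN)6]^4-

[Co(CN)6]^4-: Ligand charges: each cyanide is −1. With an overall charge of −4 the cobalt centre must be in the +2 oxidation state. Group 9 minus oxidation state 2 gives a d⁷ configuration. Cyanide is a strong-field ligand (high in the spectrochemical series) for a first-row metal, so the complex is low-spin. The t₂g⁶e_g¹ (low-spin) configuration has an unevenly filled e_g set; the Jahn–Teller theorem predicts a tetragonal distortion (typically axial elongation) to lift the degeneracy.
[TiCl5(H2O)]^2-: Each chloride is −1; water is neutral; balancing the −2 overall charge requires Ti(III). Titanium is a group-4 element; Ti(III) is therefore d¹. The d¹ configuration leaves the e_g set evenly filled (or empty) — no strong Jahn–Teller driving force.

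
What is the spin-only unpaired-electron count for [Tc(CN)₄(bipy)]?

Ligand charges: each cyanide is −1; 2,2′-bipyridine is neutral. With an overall charge of 0 the technetium centre must be in the +4 oxidation state.
Group 7 minus oxidation state 4 gives a d³ configuration.
Counting donor atoms: 4×cyanide (monodentate) → 4 donors; 1×2,2′-bipyridine (bidentate) → 2 donors. Coordination number = 6.
In an octahedral field the d³ configuration is t₂g³e_g⁰ (only one arrangement possible), giving 3 unpaired electrons.

3 unpaired electrons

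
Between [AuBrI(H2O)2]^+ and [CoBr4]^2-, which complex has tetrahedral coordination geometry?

[CoBr4]^2-

For [AuBrI(H2O)2]^+: Ligand charges: each bromide is −1; each iodide is −1; water is neutral. With an overall charge of +1 the gold centre must be in the +3 oxidation state. Au sits in group 11, so the d-electron count is 11 − 3 = 8. A 5d d⁸ ion has a large crystal-field splitting; square planar leaves the high-energy d_{x²−y²} orbital empty and maximises CFSE. → square planar.
For [CoBr4]^2-: Summing ligand charges against the −2 overall charge gives an oxidation state of +2 for cobalt. Cobalt is a group-9 element; Co(II) is therefore d⁷. For a high-spin 3d d⁷ ion with weak-field ligands the small Δₜ gives little square-planar CFSE advantage, so four ligands adopt the sterically favoured tetrahedral geometry. → tetrahedral.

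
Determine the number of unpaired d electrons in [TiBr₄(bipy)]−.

1 unpaired electron

Ligand charges: each bromide is −1; 2,2′-bipyridine is neutral. With an overall charge of −1 the titanium centre must be in the +3 oxidation state.
Titanium is a group-4 element; Ti(III) is therefore d¹.
Counting donor atoms: 4×bromide (monodentate) → 4 donors; 1×2,2′-bipyridine (bidentate) → 2 donors. Coordination number = 6.
In an octahedral field the d¹ configuration is t₂g¹e_g⁰ (only one arrangement possible), giving 1 unpaired electron.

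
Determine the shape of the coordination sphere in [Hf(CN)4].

Summing ligand charges against the 0 overall charge gives an oxidation state of +4 for hafnium.
Group 4 minus oxidation state 4 gives a d⁰ configuration.
Coordination number: 4.
A d⁰ ion has no crystal-field stabilisation preference between square planar and tetrahedral, so four ligands adopt the sterically favoured tetrahedral geometry.

tetrahedral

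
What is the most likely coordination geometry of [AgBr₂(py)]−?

trigonal planar

Ligand charges: each bromide is −1; pyridine is neutral. With an overall charge of −1 the silver centre must be in the +1 oxidation state.
Group 11 minus oxidation state 1 gives a d¹⁰ configuration.
With 3 monodentate ligands the coordination number is 3.
Three ligands around a d¹⁰ centre minimise repulsion in a trigonal-planar arrangement.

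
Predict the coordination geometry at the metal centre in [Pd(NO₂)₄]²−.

Summing ligand charges against the −2 overall charge gives an oxidation state of +2 for palladium.
Palladium is a group-10 element; Pd(II) is therefore d⁸.
With 4 monodentate ligands the coordination number is 4.
A 4d d⁸ ion has a large crystal-field splitting; square planar leaves the high-energy d_{x²−y²} orbital empty and maximises CFSE.

square planar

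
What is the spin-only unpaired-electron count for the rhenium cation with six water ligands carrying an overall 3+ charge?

Water is neutral; balancing the +3 overall charge requires Re(III).
Rhenium is a group-7 element; Re(III) is therefore d⁴.
The spin state decides the count: a 5d ion has a large Δₒ and is invariably low-spin.
An octahedral low-spin d⁴ ion is t₂g⁴e_g⁰, giving 2 unpaired electrons.

2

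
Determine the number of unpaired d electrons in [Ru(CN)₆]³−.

1

Each cyanide is −1; balancing the −3 overall charge requires Ru(III).
Group 8 minus oxidation state 3 gives a d⁵ configuration.
The spin state decides the count: a 4d ion has a large Δₒ and is invariably low-spin.
An octahedral low-spin d⁵ ion is t₂g⁵e_g⁰, giving 1 unpaired electron.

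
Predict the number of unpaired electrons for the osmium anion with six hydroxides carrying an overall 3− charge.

Ligand charges: each hydroxide is −1. With an overall charge of −3 the osmium centre must be in the +3 oxidation state.
Group 8 minus oxidation state 3 gives a d⁵ configuration.
The spin state decides the count: a 5d ion has a large Δₒ and is invariably low-spin.
An octahedral low-spin d⁵ ion is t₂g⁵e_g⁰, giving 1 unpaired electron.

1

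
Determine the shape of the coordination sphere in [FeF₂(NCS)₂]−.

Summing ligand charges against the −1 overall charge gives an oxidation state of +3 for iron.
Fe sits in group 8, so the d-electron count is 8 − 3 = 5.
With 4 monodentate ligands the coordination number is 4.
Fluoride and isothiocyanate are weak-field ligands.
A high-spin d⁵ ion has zero CFSE in either geometry, so four ligands adopt the sterically favoured tetrahedral geometry.

tetrahedral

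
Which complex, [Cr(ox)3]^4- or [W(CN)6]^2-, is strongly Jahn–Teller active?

[Cr(ox)3]^4-: Each oxalate is −2; balancing the −4 overall charge requires Cr(II). Cr sits in group 6, so the d-electron count is 6 − 2 = 4. Oxalate is a weak-field ligand for a first-row metal, so the complex is high-spin. The t₂g³e_g¹ (high-spin) configuration has an unevenly filled e_g set; the Jahn–Teller theorem predicts a tetragonal distortion (typically axial elongation) to lift the degeneracy.
[W(CN)6]^2-: Each cyanide is −1; balancing the −2 overall charge requires W(IV). W sits in group 6, so the d-electron count is 6 − 4 = 2. The d² configuration leaves the e_g set evenly filled (or empty) — no strong Jahn–Teller driving force.

[Cr(ox)3]^4-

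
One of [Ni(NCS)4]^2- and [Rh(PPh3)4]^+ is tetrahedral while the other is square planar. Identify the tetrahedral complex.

For [Ni(NCS)4]^2-: Summing ligand charges against the −2 overall charge gives an oxidation state of +2 for nickel. Nickel is a group-10 element; Ni(II) is therefore d⁸. Isothiocyanate is a weak-field ligand. With weak-field ligands the CFSE gain from square planar is small, so a 3d d⁸ ion takes the sterically preferred tetrahedral geometry. → tetrahedral.
For [Rh(PPh3)4]^+: Triphenylphosphine is neutral; balancing the +1 overall charge requires Rh(I). Rh sits in group 9, so the d-electron count is 9 − 1 = 8. A 4d d⁸ ion has a large crystal-field splitting; square planar leaves the high-energy d_{x²−y²} orbital empty and maximises CFSE. → square planar.

[Ni(NCS)4]^2-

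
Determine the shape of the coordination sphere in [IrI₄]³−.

square planar

Summing ligand charges against the −3 overall charge gives an oxidation state of +1 for iridium.
Iridium is a group-9 element; Ir(I) is therefore d⁸.
Coordination number: 4.
A 5d d⁸ ion has a large crystal-field splitting; square planar leaves the high-energy d_{x²−y²} orbital empty and maximises CFSE.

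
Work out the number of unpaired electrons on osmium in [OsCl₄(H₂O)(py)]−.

1 unpaired electron

Ligand charges: each chloride is −1; water is neutral; pyridine is neutral. With an overall charge of −1 the osmium centre must be in the +3 oxidation state.
Osmium is a group-8 element; Os(III) is therefore d⁵.
The spin state decides the count: a 5d ion has a large Δₒ and is invariably low-spin.
An octahedral low-spin d⁵ ion is t₂g⁵e_g⁰, giving 1 unpaired electron.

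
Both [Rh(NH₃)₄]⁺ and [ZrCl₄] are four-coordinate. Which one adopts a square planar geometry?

[Rh(NH₃)₄]⁺

For [Rh(NH₃)₄]⁺: Ammonia is neutral; balancing the +1 overall charge requires Rh(I). Group 9 minus oxidation state 1 gives a d⁸ configuration. A 4d d⁸ ion has a large crystal-field splitting; square planar leaves the high-energy d_{x²−y²} orbital empty and maximises CFSE. → square planar.
For [ZrCl₄]: Each chloride is −1; balancing the 0 overall charge requires Zr(IV). Zirconium is a group-4 element; Zr(IV) is therefore d⁰. A d⁰ ion has no crystal-field stabilisation preference between square planar and tetrahedral, so four ligands adopt the sterically favoured tetrahedral geometry. → tetrahedral.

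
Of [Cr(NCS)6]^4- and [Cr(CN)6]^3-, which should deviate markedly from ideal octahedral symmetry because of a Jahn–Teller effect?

[Cr(NCS)6]^4-: Each isothiocyanate is −1; balancing the −4 overall charge requires Cr(II). Group 6 minus oxidation state 2 gives a d⁴ configuration. Isothiocyanate is a weak-field ligand for a first-row metal, so the complex is high-spin. The t₂g³e_g¹ (high-spin) configuration has an unevenly filled e_g set; the Jahn–Teller theorem predicts a tetragonal distortion (typically axial elongation) to lift the degeneracy.
[Cr(CN)6]^3-: Summing ligand charges against the −3 overall charge gives an oxidation state of +3 for chromium. Group 6 minus oxidation state 3 gives a d³ configuration. The d³ configuration leaves the e_g set evenly filled (or empty) — no strong Jahn–Teller driving force.

[Cr(NCS)6]^4-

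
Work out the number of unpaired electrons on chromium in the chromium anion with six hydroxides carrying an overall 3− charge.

3

Ligand charges: each hydroxide is −1. With an overall charge of −3 the chromium centre must be in the +3 oxidation state.
Chromium is a group-6 element; Cr(III) is therefore d³.
In an octahedral field the d³ configuration is t₂g³e_g⁰ (only one arrangement possible), giving 3 unpaired electrons.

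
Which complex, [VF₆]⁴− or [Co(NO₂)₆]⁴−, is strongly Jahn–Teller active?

[VF₆]⁴−: Ligand charges: each fluoride is −1. With an overall charge of −4 the vanadium centre must be in the +2 oxidation state. Vanadium is a group-5 element; V(II) is therefore d³. The d³ configuration leaves the e_g set evenly filled (or empty) — no strong Jahn–Teller driving force.
[Co(NO₂)₆]⁴−: Each nitro (N-bound nitrite) is −1; balancing the −4 overall charge requires Co(II). Group 9 minus oxidation state 2 gives a d⁷ configuration. Nitro (N-bound nitrite) is a strong-field ligand (high in the spectrochemical series) for a first-row metal, so the complex is low-spin. The t₂g⁶e_g¹ (low-spin) configuration has an unevenly filled e_g set; the Jahn–Teller theorem predicts a tetragonal distortion (typically axial elongation) to lift the degeneracy.

[Co(NO₂)₆]⁴−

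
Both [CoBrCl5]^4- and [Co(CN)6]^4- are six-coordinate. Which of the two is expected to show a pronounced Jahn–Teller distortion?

[Co(CN)6]^4-

[CoBrCl5]^4-: Each bromide is −1; each chloride is −1; balancing the −4 overall charge requires Co(II). Cobalt is a group-9 element; Co(II) is therefore d⁷. Bromide and chloride are weak-field ligands for a first-row metal, so the complex is high-spin. The d⁷ configuration leaves the e_g set evenly filled (or empty) — no strong Jahn–Teller driving force.
[Co(CN)6]^4-: Summing ligand charges against the −4 overall charge gives an oxidation state of +2 for cobalt. Group 9 minus oxidation state 2 gives a d⁷ configuration. Cyanide is a strong-field ligand (high in the spectrochemical series) for a first-row metal, so the complex is low-spin. The t₂g⁶e_g¹ (low-spin) configuration has an unevenly filled e_g set; the Jahn–Teller theorem predicts a tetragonal distortion (typically axial elongation) to lift the degeneracy.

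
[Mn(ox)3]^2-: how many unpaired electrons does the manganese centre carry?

Each oxalate is −2; balancing the −2 overall charge requires Mn(IV).
Group 7 minus oxidation state 4 gives a d³ configuration.
Counting donor atoms: 3×oxalate (bidentate) → 6 donors. Coordination number = 6.
In an octahedral field the d³ configuration is t₂g³e_g⁰ (only one arrangement possible), giving 3 unpaired electrons.

3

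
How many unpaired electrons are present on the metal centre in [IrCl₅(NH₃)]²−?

0 unpaired electrons

Each chloride is −1; ammonia is neutral; balancing the −2 overall charge requires Ir(III).
Ir sits in group 9, so the d-electron count is 9 − 3 = 6.
The spin state decides the count: a 5d ion has a large Δₒ and is invariably low-spin.
An octahedral low-spin d⁶ ion is t₂g⁶e_g⁰, giving 0 unpaired electrons.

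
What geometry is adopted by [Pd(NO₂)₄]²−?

Ligand charges: each nitro (N-bound nitrite) is −1. With an overall charge of −2 the palladium centre must be in the +2 oxidation state.
Group 10 minus oxidation state 2 gives a d⁸ configuration.
Coordination number: 4.
A 4d d⁸ ion has a large crystal-field splitting; square planar leaves the high-energy d_{x²−y²} orbital empty and maximises CFSE.

square planar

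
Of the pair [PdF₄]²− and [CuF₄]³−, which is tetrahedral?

[CuF₄]³−

For [PdF₄]²−: Each fluoride is −1; balancing the −2 overall charge requires Pd(II). Group 10 minus oxidation state 2 gives a d⁸ configuration. A 4d d⁸ ion has a large crystal-field splitting; square planar leaves the high-energy d_{x²−y²} orbital empty and maximises CFSE. → square planar.
For [CuF₄]³−: Each fluoride is −1; balancing the −3 overall charge requires Cu(I). Group 11 minus oxidation state 1 gives a d¹⁰ configuration. A d¹⁰ ion has no crystal-field stabilisation preference between square planar and tetrahedral, so four ligands adopt the sterically favoured tetrahedral geometry. → tetrahedral.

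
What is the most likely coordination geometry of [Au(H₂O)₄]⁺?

tetrahedral

Summing ligand charges against the +1 overall charge gives an oxidation state of +1 for gold.
Group 11 minus oxidation state 1 gives a d¹⁰ configuration.
Coordination number: 4.
A d¹⁰ ion has no crystal-field stabilisation preference between square planar and tetrahedral, so four ligands adopt the sterically favoured tetrahedral geometry.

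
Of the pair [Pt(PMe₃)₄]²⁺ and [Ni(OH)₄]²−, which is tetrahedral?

[Ni(OH)₄]²−

For [Pt(PMe₃)₄]²⁺: Ligand charges: trimethylphosphine is neutral. With an overall charge of +2 the platinum centre must be in the +2 oxidation state. Pt sits in group 10, so the d-electron count is 10 − 2 = 8. A 5d d⁸ ion has a large crystal-field splitting; square planar leaves the high-energy d_{x²−y²} orbital empty and maximises CFSE. → square planar.
For [Ni(OH)₄]²−: Ligand charges: each hydroxide is −1. With an overall charge of −2 the nickel centre must be in the +2 oxidation state. Ni sits in group 10, so the d-electron count is 10 − 2 = 8. Hydroxide is a weak-field ligand. With weak-field ligands the CFSE gain from square planar is small, so a 3d d⁸ ion takes the sterically preferred tetrahedral geometry. → tetrahedral.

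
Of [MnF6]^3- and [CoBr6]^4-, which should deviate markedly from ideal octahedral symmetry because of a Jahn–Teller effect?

[MnF6]^3-: Each fluoride is −1; balancing the −3 overall charge requires Mn(III). Mn sits in group 7, so the d-electron count is 7 − 3 = 4. Fluoride is a weak-field ligand for a first-row metal, so the complex is high-spin. The t₂g³e_g¹ (high-spin) configuration has an unevenly filled e_g set; the Jahn–Teller theorem predicts a tetragonal distortion (typically axial elongation) to lift the degeneracy.
[CoBr6]^4-: Ligand charges: each bromide is −1. With an overall charge of −4 the cobalt centre must be in the +2 oxidation state. Cobalt is a group-9 element; Co(II) is therefore d⁷. Bromide is a weak-field ligand for a first-row metal, so the complex is high-spin. The d⁷ configuration leaves the e_g set evenly filled (or empty) — no strong Jahn–Teller driving force.

[MnF6]^3-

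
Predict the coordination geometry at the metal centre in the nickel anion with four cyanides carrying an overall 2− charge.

Summing ligand charges against the −2 overall charge gives an oxidation state of +2 for nickel.
Nickel is a group-10 element; Ni(II) is therefore d⁸.
Coordination number: 4.
Cyanide is a strong-field ligand (high in the spectrochemical series).
A 3d d⁸ ion with strong-field ligands gains enough CFSE to favour square planar over tetrahedral.

square planar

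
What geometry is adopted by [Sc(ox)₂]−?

tetrahedral

Ligand charges: each oxalate is −2. With an overall charge of −1 the scandium centre must be in the +3 oxidation state.
Group 3 minus oxidation state 3 gives a d⁰ configuration.
Counting donor atoms: 2×oxalate (bidentate) → 4 donors. Coordination number = 4.
A d⁰ ion has no crystal-field stabilisation preference between square planar and tetrahedral, so four ligands adopt the sterically favoured tetrahedral geometry.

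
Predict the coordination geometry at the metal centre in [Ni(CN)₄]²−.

square planar

Each cyanide is −1; balancing the −2 overall charge requires Ni(II).
Nickel is a group-10 element; Ni(II) is therefore d⁸.
With 4 monodentate ligands the coordination number is 4.
Cyanide is a strong-field ligand (high in the spectrochemical series).
A 3d d⁸ ion with strong-field ligands gains enough CFSE to favour square planar over tetrahedral.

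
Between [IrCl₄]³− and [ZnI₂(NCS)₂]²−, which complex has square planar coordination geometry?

[IrCl₄]³−

For [IrCl₄]³−: Each chloride is −1; balancing the −3 overall charge requires Ir(I). Ir sits in group 9, so the d-electron count is 9 − 1 = 8. A 5d d⁸ ion has a large crystal-field splitting; square planar leaves the high-energy d_{x²−y²} orbital empty and maximises CFSE. → square planar.
For [ZnI₂(NCS)₂]²−: Summing ligand charges against the −2 overall charge gives an oxidation state of +2 for zinc. Zn sits in group 12, so the d-electron count is 12 − 2 = 10. A d¹⁰ ion has no crystal-field stabilisation preference between square planar and tetrahedral, so four ligands adopt the sterically favoured tetrahedral geometry. → tetrahedral.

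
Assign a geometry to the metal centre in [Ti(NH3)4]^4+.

tetrahedral

Ammonia is neutral; balancing the +4 overall charge requires Ti(IV).
Titanium is a group-4 element; Ti(IV) is therefore d⁰.
With 4 monodentate ligands the coordination number is 4.
A d⁰ ion has no crystal-field stabilisation preference between square planar and tetrahedral, so four ligands adopt the sterically favoured tetrahedral geometry.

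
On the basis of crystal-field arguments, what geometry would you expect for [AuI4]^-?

square planar

Each iodide is −1; balancing the −1 overall charge requires Au(III).
Gold is a group-11 element; Au(III) is therefore d⁸.
Coordination number: 4.
A 5d d⁸ ion has a large crystal-field splitting; square planar leaves the high-energy d_{x²−y²} orbital empty and maximises CFSE.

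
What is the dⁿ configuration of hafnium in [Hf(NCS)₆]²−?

Summing ligand charges against the −2 overall charge gives an oxidation state of +4 for hafnium.
Hafnium is a group-4 element; Hf(IV) is therefore d⁰.

d0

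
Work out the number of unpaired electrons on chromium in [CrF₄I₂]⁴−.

4

Each fluoride is −1; each iodide is −1; balancing the −4 overall charge requires Cr(II).
Group 6 minus oxidation state 2 gives a d⁴ configuration.
The spin state decides the count: Fluoride and iodide are weak-field ligands for a first-row metal, so the complex is high-spin.
An octahedral high-spin d⁴ ion is t₂g³e_g¹, giving 4 unpaired electrons.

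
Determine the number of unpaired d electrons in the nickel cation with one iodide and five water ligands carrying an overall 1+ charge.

Ligand charges: each iodide is −1; water is neutral. With an overall charge of +1 the nickel centre must be in the +2 oxidation state.
Group 10 minus oxidation state 2 gives a d⁸ configuration.
In an octahedral field the d⁸ configuration is t₂g⁶e_g² (only one arrangement possible), giving 2 unpaired electrons.

2 unpaired electrons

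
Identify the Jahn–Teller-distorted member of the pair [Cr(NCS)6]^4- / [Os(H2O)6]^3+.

[Cr(NCS)6]^4-

[Cr(NCS)6]^4-: Ligand charges: each isothiocyanate is −1. With an overall charge of −4 the chromium centre must be in the +2 oxidation state. Chromium is a group-6 element; Cr(II) is therefore d⁴. Isothiocyanate is a weak-field ligand for a first-row metal, so the complex is high-spin. The t₂g³e_g¹ (high-spin) configuration has an unevenly filled e_g set; the Jahn–Teller theorem predicts a tetragonal distortion (typically axial elongation) to lift the degeneracy.
[Os(H2O)6]^3+: Summing ligand charges against the +3 overall charge gives an oxidation state of +3 for osmium. Osmium is a group-8 element; Os(III) is therefore d⁵. A 5d ion has a large Δₒ and is invariably low-spin. The d⁵ configuration leaves the e_g set evenly filled (or empty) — no strong Jahn–Teller driving force.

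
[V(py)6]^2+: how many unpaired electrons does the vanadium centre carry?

Summing ligand charges against the +2 overall charge gives an oxidation state of +2 for vanadium.
V sits in group 5, so the d-electron count is 5 − 2 = 3.
In an octahedral field the d³ configuration is t₂g³e_g⁰ (only one arrangement possible), giving 3 unpaired electrons.

3 unpaired electrons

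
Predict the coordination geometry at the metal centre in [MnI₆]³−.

Each iodide is −1; balancing the −3 overall charge requires Mn(III).
Mn sits in group 7, so the d-electron count is 7 − 3 = 4.
With 6 monodentate ligands the coordination number is 6.
Six donors around a single metal centre give an octahedral coordination sphere.

octahedral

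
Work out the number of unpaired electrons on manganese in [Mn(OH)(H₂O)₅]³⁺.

Summing ligand charges against the +3 overall charge gives an oxidation state of +4 for manganese.
Mn sits in group 7, so the d-electron count is 7 − 4 = 3.
In an octahedral field the d³ configuration is t₂g³e_g⁰ (only one arrangement possible), giving 3 unpaired electrons.

3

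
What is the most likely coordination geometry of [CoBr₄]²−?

Each bromide is −1; balancing the −2 overall charge requires Co(II).
Co sits in group 9, so the d-electron count is 9 − 2 = 7.
Coordination number: 4.
Bromide is a weak-field ligand.
For a high-spin 3d d⁷ ion with weak-field ligands the small Δₜ gives little square-planar CFSE advantage, so four ligands adopt the sterically favoured tetrahedral geometry.

tetrahedral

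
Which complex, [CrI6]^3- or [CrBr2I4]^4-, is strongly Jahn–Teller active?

[CrBr2I4]^4-

[CrI6]^3-: Summing ligand charges against the −3 overall charge gives an oxidation state of +3 for chromium. Group 6 minus oxidation state 3 gives a d³ configuration. The d³ configuration leaves the e_g set evenly filled (or empty) — no strong Jahn–Teller driving force.
[CrBr2I4]^4-: Summing ligand charges against the −4 overall charge gives an oxidation state of +2 for chromium. Cr sits in group 6, so the d-electron count is 6 − 2 = 4. Bromide and iodide are weak-field ligands for a first-row metal, so the complex is high-spin. The t₂g³e_g¹ (high-spin) configuration has an unevenly filled e_g set; the Jahn–Teller theorem predicts a tetragonal distortion (typically axial elongation) to lift the degeneracy.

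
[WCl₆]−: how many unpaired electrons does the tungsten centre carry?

1 unpaired electron

Ligand charges: each chloride is −1. With an overall charge of −1 the tungsten centre must be in the +5 oxidation state.
Tungsten is a group-6 element; W(V) is therefore d¹.
In an octahedral field the d¹ configuration is t₂g¹e_g⁰ (only one arrangement possible), giving 1 unpaired electron.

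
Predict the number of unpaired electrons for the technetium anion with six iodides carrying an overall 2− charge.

Each iodide is −1; balancing the −2 overall charge requires Tc(IV).
Group 7 minus oxidation state 4 gives a d³ configuration.
In an octahedral field the d³ configuration is t₂g³e_g⁰ (only one arrangement possible), giving 3 unpaired electrons.

3 unpaired electrons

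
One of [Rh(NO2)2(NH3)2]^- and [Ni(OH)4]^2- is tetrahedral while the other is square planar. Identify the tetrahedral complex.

For [Rh(NO2)2(NH3)2]^-: Summing ligand charges against the −1 overall charge gives an oxidation state of +1 for rhodium. Group 9 minus oxidation state 1 gives a d⁸ configuration. A 4d d⁸ ion has a large crystal-field splitting; square planar leaves the high-energy d_{x²−y²} orbital empty and maximises CFSE. → square planar.
For [Ni(OH)4]^2-: Each hydroxide is −1; balancing the −2 overall charge requires Ni(II). Nickel is a group-10 element; Ni(II) is therefore d⁸. Hydroxide is a weak-field ligand. With weak-field ligands the CFSE gain from square planar is small, so a 3d d⁸ ion takes the sterically preferred tetrahedral geometry. → tetrahedral.

[Ni(OH)4]^2-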